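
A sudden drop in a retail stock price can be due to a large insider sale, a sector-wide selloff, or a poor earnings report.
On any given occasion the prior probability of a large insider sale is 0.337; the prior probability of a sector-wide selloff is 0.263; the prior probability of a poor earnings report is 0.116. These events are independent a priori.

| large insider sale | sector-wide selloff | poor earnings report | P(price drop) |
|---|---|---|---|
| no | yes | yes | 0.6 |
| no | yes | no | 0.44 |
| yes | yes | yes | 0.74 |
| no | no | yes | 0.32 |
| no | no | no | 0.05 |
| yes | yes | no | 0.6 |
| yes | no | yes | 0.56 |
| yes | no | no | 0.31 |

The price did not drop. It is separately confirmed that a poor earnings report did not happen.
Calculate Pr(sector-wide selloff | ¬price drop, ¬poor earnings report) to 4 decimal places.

For the numerator, keep only sector-wide selloff=true terms: 0.097647 + 0.035452 = 0.133099
The normalizing constant is 0.95·0.663·0.737 + 0.56·0.663·0.263 + 0.69·0.337·0.737 + 0.4·0.337·0.263 = 0.768673
P(sector-wide selloff | ¬price drop, ¬poor earnings report) = 0.133099/0.768673 ≈ 0.1732

Pr(sector-wide selloff | ¬price drop, ¬poor earnings report) ≈ 0.1732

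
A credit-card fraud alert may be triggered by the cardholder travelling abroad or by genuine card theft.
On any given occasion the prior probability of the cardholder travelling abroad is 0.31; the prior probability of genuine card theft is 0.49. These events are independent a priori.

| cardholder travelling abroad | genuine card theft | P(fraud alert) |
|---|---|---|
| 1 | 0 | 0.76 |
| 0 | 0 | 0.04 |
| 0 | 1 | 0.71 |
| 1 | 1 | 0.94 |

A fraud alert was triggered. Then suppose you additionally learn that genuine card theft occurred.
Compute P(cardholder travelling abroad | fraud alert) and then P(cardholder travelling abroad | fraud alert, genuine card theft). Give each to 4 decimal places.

P(fraud alert) = 0.04·0.69·0.51 + 0.71·0.69·0.49 + 0.76·0.31·0.51 + 0.94·0.31·0.49 = 0.014076 + 0.240051 + 0.120156 + 0.142786 = 0.517069
The cardholder travelling abroad-present share is 0.120156 + 0.142786 = 0.262942.
So P(cardholder travelling abroad | fraud alert) = 0.262942/0.517069 ≈ 0.5085.

Now condition on the additional information:
P(fraud alert | genuine card theft) = 0.71·0.69 + 0.94·0.31 = 0.489900 + 0.291400 = 0.781300
Of this, 0.291400 comes from 0.94·0.31 (the cardholder travelling abroad=true cases).
P(cardholder travelling abroad | fraud alert, genuine card theft) = 0.291400 / 0.781300 ≈ 0.3730

P(cardholder travelling abroad | fraud alert) ≈ 0.5085; P(cardholder travelling abroad | fraud alert, genuine card theft) ≈ 0.3730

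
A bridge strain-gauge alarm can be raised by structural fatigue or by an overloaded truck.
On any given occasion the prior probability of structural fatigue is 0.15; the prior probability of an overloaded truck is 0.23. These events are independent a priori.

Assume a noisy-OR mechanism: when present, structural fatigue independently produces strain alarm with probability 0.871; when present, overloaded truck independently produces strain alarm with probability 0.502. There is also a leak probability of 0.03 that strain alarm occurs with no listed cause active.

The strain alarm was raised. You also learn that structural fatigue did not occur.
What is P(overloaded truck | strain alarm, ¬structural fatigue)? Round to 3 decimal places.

P(overloaded truck | strain alarm, ¬structural fatigue) ≈ 0.837

Under noisy-OR, P(strain alarm | causes) = 1 − (1−0.03)·∏(1−qᵢ) over the active causes.
Sum P(strain alarm|·) weighted by the priors over both values of overloaded truck:
  P(strain alarm | ¬structural fatigue) = 0.03*0.77 + 0.51694*0.23
        = 0.023100 + 0.118896 = 0.141996
Keeping only the overloaded truck-present terms gives 0.118896, so
  P(overloaded truck | strain alarm, ¬structural fatigue) = 0.118896 / 0.141996 ≈ 0.837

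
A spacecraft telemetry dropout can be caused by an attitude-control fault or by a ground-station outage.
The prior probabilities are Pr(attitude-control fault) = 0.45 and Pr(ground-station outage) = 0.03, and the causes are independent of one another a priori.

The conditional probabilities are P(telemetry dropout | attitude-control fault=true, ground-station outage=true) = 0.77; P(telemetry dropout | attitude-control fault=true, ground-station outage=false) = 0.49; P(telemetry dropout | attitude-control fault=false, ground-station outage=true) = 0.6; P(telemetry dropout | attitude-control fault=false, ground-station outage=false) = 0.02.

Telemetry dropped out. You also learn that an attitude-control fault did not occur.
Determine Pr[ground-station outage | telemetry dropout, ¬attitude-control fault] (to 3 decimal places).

Enumerate both values of ground-station outage and weight by the priors:
  P(telemetry dropout | ¬attitude-control fault) = 0.02*0.97 + 0.6*0.03
        = 0.019400 + 0.018000 = 0.037400
Keeping only the ground-station outage-present terms gives 0.018000, so
  P(ground-station outage | telemetry dropout, ¬attitude-control fault) = 0.018000 / 0.037400 ≈ 0.481

Pr[ground-station outage | telemetry dropout, ¬attitude-control fault] ≈ 0.481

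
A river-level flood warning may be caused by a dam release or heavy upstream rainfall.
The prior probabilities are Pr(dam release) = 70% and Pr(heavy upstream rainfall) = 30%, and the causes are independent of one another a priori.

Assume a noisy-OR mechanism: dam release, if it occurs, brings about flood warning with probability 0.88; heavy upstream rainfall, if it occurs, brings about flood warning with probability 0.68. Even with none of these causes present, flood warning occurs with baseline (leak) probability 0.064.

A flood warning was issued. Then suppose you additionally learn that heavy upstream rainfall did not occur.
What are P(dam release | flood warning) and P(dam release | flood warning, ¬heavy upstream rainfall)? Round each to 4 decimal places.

P(dam release | flood warning) ≈ 0.8929; P(dam release | flood warning, ¬heavy upstream rainfall) ≈ 0.9700

Under noisy-OR, P(flood warning | causes) = 1 − (1−0.064)·∏(1−qᵢ) over the active causes.
By total probability over the 4 (dam release, heavy upstream rainfall) configurations:
  P(flood warning) = 0.064*0.3*0.7 + 0.70048*0.3*0.3 + 0.88768*0.7*0.7 + 0.964058*0.7*0.3
        = 0.013440 + 0.063043 + 0.434963 + 0.202452 = 0.713898
Configurations with dam release contribute 0.637415, so
  P(dam release | flood warning) = 0.637415 / 0.713898 ≈ 0.8929

Now condition on the additional information:
By total probability over both values of dam release:
  P(flood warning | ¬heavy upstream rainfall) = 0.064·0.3 + 0.88768·0.7
        = 0.019200 + 0.621376 = 0.640576
The terms with dam release present sum to 0.621376, so
  P(dam release | flood warning, ¬heavy upstream rainfall) = 0.621376 / 0.640576 ≈ 0.9700
Ruling out heavy upstream rainfall raises the posterior on dam release — the flip side of explaining away.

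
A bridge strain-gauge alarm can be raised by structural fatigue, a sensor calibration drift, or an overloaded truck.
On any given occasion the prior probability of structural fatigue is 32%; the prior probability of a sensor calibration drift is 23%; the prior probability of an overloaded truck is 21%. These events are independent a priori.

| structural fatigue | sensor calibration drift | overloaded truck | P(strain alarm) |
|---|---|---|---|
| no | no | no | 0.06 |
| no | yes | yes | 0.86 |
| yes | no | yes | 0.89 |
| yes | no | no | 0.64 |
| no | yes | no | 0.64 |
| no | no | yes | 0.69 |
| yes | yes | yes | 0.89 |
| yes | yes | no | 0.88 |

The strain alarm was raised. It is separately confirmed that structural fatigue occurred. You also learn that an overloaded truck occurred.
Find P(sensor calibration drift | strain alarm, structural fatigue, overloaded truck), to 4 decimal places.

P(sensor calibration drift | strain alarm, structural fatigue, overloaded truck) ≈ 0.2300

Enumerate both values of sensor calibration drift and weight by the priors:
  P(strain alarm | structural fatigue, overloaded truck) = 0.89*0.77 + 0.89*0.23
        = 0.685300 + 0.204700 = 0.890000
Keeping only the sensor calibration drift-present terms gives 0.204700, so
  P(sensor calibration drift | strain alarm, structural fatigue, overloaded truck) = 0.204700 / 0.890000 ≈ 0.2300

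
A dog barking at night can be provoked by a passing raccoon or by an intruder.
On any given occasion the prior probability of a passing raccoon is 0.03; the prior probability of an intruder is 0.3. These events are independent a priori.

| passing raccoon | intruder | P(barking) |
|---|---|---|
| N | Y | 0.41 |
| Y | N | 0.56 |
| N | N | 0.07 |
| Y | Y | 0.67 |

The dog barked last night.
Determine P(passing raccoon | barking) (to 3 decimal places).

For the numerator, keep only passing raccoon=true terms: 0.011760 + 0.006030 = 0.017790
Normalizer over all consistent configurations: 0.07×0.97×0.7 + 0.41×0.97×0.3 + 0.56×0.03×0.7 + 0.67×0.03×0.3 = 0.184630
P(passing raccoon | barking) = 0.017790/0.184630 ≈ 0.096

P(passing raccoon | barking) ≈ 0.096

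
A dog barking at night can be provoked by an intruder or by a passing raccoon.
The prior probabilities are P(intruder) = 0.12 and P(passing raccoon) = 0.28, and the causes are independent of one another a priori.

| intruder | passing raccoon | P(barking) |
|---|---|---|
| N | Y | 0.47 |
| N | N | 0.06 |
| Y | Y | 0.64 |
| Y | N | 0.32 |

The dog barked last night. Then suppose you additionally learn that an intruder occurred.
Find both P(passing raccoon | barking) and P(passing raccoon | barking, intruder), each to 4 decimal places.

P(passing raccoon | barking) ≈ 0.6765; P(passing raccoon | barking, intruder) ≈ 0.4375

P(barking) = 0.06·0.88·0.72 + 0.47·0.88·0.28 + 0.32·0.12·0.72 + 0.64·0.12·0.28 = 0.038016 + 0.115808 + 0.027648 + 0.021504 = 0.202976
The passing raccoon-present share is 0.115808 + 0.021504 = 0.137312.
So P(passing raccoon | barking) = 0.137312/0.202976 ≈ 0.6765.

Now also conditioning on intruder=true:
P(barking | intruder) = 0.32·0.72 + 0.64·0.28 = 0.230400 + 0.179200 = 0.409600
Restricting to configurations with passing raccoon present: 0.64·0.28 = 0.179200.
So P(passing raccoon | barking, intruder) = 0.179200/0.409600 ≈ 0.4375.
This is intercausal reasoning (explaining away): once intruder accounts for the barking, passing raccoon becomes less likely.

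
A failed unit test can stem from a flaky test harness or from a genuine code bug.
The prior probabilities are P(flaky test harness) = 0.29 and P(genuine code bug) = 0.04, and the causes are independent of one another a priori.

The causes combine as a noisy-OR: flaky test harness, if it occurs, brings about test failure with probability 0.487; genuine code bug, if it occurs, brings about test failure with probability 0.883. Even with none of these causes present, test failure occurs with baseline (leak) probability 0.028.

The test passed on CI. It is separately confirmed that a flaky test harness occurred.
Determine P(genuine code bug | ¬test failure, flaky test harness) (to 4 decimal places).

Under noisy-OR, P(test failure | causes) = 1 − (1−0.028)·∏(1−qᵢ) over the active causes.
Numerator (weight on configurations with genuine code bug): 0.05834×0.04 = 0.002334
The normalizing constant is 0.498636×0.96 + 0.05834×0.04 = 0.481025
P(genuine code bug | ¬test failure, flaky test harness) = 0.002334/0.481025 ≈ 0.0049

P(genuine code bug | ¬test failure, flaky test harness) ≈ 0.0049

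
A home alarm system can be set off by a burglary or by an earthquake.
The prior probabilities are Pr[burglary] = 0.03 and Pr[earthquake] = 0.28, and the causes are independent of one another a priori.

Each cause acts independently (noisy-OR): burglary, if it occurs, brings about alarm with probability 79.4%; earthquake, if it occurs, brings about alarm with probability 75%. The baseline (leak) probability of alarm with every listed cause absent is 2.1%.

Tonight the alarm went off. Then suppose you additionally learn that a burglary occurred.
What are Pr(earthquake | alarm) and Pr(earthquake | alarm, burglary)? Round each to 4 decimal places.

Under noisy-OR, P(alarm | causes) = 1 − (1−0.021)·∏(1−qᵢ) over the active causes.
For the numerator, keep only earthquake=true terms: 0.205126 + 0.007976 = 0.213102
The normalizing constant is 0.021*0.97*0.72 + 0.75525*0.97*0.28 + 0.798326*0.03*0.72 + 0.949581*0.03*0.28 = 0.245012
P(earthquake | alarm) = 0.213102/0.245012 ≈ 0.8698

With the extra evidence:
Weight on earthquake=true, given the evidence: 0.949581·0.28 = 0.265883
The normalizing constant is 0.798326·0.72 + 0.949581·0.28 = 0.840678
Posterior = 0.265883 / 0.840678 ≈ 0.3163

Pr(earthquake | alarm) ≈ 0.8698; Pr(earthquake | alarm, burglary) ≈ 0.3163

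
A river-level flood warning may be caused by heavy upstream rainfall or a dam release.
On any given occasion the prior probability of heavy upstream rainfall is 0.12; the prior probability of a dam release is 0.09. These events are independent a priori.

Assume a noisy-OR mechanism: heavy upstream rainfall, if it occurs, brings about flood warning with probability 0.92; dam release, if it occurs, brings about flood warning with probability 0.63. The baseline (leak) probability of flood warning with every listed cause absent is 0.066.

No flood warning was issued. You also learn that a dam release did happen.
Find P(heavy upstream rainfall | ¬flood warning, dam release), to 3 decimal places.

Under noisy-OR, P(flood warning | causes) = 1 − (1−0.066)·∏(1−qᵢ) over the active causes.
Weight on heavy upstream rainfall=true, given the evidence: 0.027646·0.12 = 0.003318
Denominator P(¬flood warning | dam release): 0.34558·0.88 + 0.027646·0.12 = 0.307428
Posterior = 0.003318 / 0.307428 ≈ 0.011

P(heavy upstream rainfall | ¬flood warning, dam release) ≈ 0.011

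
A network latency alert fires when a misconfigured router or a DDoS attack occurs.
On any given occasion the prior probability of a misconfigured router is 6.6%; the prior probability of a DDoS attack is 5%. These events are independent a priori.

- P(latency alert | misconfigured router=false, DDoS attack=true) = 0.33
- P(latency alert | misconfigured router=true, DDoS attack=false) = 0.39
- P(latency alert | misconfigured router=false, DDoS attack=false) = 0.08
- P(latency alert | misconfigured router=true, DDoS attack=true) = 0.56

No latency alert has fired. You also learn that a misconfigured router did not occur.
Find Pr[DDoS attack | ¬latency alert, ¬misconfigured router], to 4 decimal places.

Numerator (weight on configurations with DDoS attack): 0.67×0.05 = 0.033500
Denominator P(¬latency alert | ¬misconfigured router): 0.92×0.95 + 0.67×0.05 = 0.907500
Posterior = 0.033500 / 0.907500 ≈ 0.0369

Pr[DDoS attack | ¬latency alert, ¬misconfigured router] ≈ 0.0369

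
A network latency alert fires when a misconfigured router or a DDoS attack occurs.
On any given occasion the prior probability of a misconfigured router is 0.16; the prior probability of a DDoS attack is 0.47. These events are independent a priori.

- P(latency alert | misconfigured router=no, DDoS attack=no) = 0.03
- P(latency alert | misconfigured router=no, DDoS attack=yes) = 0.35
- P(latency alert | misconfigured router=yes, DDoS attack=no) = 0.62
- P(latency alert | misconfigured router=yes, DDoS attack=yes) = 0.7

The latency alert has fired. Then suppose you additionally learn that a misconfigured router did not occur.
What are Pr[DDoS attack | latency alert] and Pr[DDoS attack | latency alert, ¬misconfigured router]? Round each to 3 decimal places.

Pr[DDoS attack | latency alert] ≈ 0.743; Pr[DDoS attack | latency alert, ¬misconfigured router] ≈ 0.912

For the numerator, keep only DDoS attack=true terms: 0.138180 + 0.052640 = 0.190820
Denominator P(latency alert): 0.03·0.84·0.53 + 0.35·0.84·0.47 + 0.62·0.16·0.53 + 0.7·0.16·0.47 = 0.256752
P(DDoS attack | latency alert) = 0.190820/0.256752 ≈ 0.743

Now also conditioning on misconfigured router≠true:
Sum P(latency alert|·) weighted by the priors over both values of DDoS attack:
  P(latency alert | ¬misconfigured router) = 0.03×0.53 + 0.35×0.47
        = 0.015900 + 0.164500 = 0.180400
Keeping only the DDoS attack-present terms gives 0.164500, so
  P(DDoS attack | latency alert, ¬misconfigured router) = 0.164500 / 0.180400 ≈ 0.912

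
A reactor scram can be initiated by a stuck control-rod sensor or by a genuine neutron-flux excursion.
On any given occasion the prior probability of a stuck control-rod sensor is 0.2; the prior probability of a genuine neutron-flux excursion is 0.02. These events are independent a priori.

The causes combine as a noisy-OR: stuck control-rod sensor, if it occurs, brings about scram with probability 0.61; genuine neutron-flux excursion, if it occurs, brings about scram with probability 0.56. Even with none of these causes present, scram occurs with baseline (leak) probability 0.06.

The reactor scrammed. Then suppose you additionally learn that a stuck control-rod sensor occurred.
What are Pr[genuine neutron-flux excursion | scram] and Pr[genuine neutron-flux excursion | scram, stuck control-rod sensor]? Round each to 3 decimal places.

Pr[genuine neutron-flux excursion | scram] ≈ 0.069; Pr[genuine neutron-flux excursion | scram, stuck control-rod sensor] ≈ 0.026

Under noisy-OR, P(scram | causes) = 1 − (1−0.06)·∏(1−qᵢ) over the active causes.
By total probability over the 4 (stuck control-rod sensor, genuine neutron-flux excursion) configurations:
  P(scram) = 0.06·0.8·0.98 + 0.5864·0.8·0.02 + 0.6334·0.2·0.98 + 0.838696·0.2·0.02
        = 0.047040 + 0.009382 + 0.124146 + 0.003355 = 0.183923
Keeping only the genuine neutron-flux excursion-present terms gives 0.012737, so
  P(genuine neutron-flux excursion | scram) = 0.012737 / 0.183923 ≈ 0.069

Now condition on the additional information:
Enumerate both values of genuine neutron-flux excursion and weight by the priors:
  P(scram | stuck control-rod sensor) = 0.6334×0.98 + 0.838696×0.02
        = 0.620732 + 0.016774 = 0.637506
The terms with genuine neutron-flux excursion present sum to 0.016774, so
  P(genuine neutron-flux excursion | scram, stuck control-rod sensor) = 0.016774 / 0.637506 ≈ 0.026
Conditioning on stuck control-rod sensor lowers the posterior on genuine neutron-flux excursion: the classic explaining-away effect in a common-effect structure.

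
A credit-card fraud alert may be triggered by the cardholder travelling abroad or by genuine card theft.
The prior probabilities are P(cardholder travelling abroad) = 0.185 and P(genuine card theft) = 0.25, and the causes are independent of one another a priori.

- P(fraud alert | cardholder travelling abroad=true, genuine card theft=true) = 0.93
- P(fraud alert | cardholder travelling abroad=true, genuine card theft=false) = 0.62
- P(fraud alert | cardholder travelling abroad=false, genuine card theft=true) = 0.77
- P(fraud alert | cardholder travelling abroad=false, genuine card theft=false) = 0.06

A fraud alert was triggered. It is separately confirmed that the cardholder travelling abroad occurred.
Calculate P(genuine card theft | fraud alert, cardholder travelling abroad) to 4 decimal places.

P(genuine card theft | fraud alert, cardholder travelling abroad) ≈ 0.3333

P(fraud alert | cardholder travelling abroad) = 0.62*0.75 + 0.93*0.25 = 0.465000 + 0.232500 = 0.697500
The genuine card theft-present share is 0.93*0.25 = 0.232500.
So P(genuine card theft | fraud alert, cardholder travelling abroad) = 0.232500/0.697500 ≈ 0.3333.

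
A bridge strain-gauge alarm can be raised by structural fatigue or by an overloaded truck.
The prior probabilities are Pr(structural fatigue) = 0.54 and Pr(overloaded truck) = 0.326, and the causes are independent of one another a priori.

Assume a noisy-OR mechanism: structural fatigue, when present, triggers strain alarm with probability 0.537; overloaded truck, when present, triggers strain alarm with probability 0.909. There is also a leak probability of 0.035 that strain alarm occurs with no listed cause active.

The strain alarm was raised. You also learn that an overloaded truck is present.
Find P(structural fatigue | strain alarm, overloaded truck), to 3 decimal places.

P(structural fatigue | strain alarm, overloaded truck) ≈ 0.552

Under noisy-OR, P(strain alarm | causes) = 1 − (1−0.035)·∏(1−qᵢ) over the active causes.
Weight on structural fatigue=true, given the evidence: 0.959342·0.54 = 0.518045
The normalizing constant is 0.912185·0.46 + 0.959342·0.54 = 0.937650
P(structural fatigue | strain alarm, overloaded truck) = 0.518045/0.937650 ≈ 0.552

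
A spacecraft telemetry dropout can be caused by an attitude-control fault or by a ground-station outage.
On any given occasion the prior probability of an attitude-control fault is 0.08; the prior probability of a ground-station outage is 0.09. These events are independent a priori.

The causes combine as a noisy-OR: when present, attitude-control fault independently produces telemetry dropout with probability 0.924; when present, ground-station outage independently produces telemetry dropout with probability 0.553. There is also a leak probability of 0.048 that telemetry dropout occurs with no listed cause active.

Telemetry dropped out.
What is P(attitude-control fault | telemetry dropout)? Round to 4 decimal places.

Under noisy-OR, P(telemetry dropout | causes) = 1 − (1−0.048)·∏(1−qᵢ) over the active causes.
P(telemetry dropout) = 0.048·0.92·0.91 + 0.574456·0.92·0.09 + 0.927648·0.08·0.91 + 0.967659·0.08·0.09 = 0.040186 + 0.047565 + 0.067533 + 0.006967 = 0.162251
Of this, 0.074500 comes from 0.067533 + 0.006967 (the attitude-control fault=true cases).
Hence the posterior is 0.074500/0.162251 ≈ 0.4592.

P(attitude-control fault | telemetry dropout) ≈ 0.4592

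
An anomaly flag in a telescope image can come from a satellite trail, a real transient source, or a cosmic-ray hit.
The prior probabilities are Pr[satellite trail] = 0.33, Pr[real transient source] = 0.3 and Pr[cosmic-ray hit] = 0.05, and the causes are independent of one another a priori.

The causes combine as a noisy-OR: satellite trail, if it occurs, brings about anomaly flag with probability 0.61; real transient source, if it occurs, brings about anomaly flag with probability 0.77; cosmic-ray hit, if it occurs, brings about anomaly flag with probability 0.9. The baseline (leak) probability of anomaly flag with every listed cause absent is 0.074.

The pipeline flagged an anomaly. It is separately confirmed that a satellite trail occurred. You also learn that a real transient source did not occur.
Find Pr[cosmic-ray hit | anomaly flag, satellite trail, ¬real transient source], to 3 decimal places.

Under noisy-OR, P(anomaly flag | causes) = 1 − (1−0.074)·∏(1−qᵢ) over the active causes.
For the numerator, keep only cosmic-ray hit=true terms: 0.963886·0.05 = 0.048194
The normalizing constant is 0.63886·0.95 + 0.963886·0.05 = 0.655111
Posterior = 0.048194 / 0.655111 ≈ 0.074

Pr[cosmic-ray hit | anomaly flag, satellite trail, ¬real transient source] ≈ 0.074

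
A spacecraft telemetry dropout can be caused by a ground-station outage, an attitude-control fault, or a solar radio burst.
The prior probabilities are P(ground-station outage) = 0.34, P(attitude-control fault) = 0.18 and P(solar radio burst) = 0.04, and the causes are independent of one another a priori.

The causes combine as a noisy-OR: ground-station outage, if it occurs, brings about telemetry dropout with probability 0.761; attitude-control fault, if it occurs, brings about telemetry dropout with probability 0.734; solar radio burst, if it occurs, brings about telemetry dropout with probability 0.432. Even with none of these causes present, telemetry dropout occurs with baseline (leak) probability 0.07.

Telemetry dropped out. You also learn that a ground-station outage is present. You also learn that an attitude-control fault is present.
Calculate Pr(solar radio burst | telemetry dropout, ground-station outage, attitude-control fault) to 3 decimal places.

Pr(solar radio burst | telemetry dropout, ground-station outage, attitude-control fault) ≈ 0.041

Under noisy-OR, P(telemetry dropout | causes) = 1 − (1−0.07)·∏(1−qᵢ) over the active causes.
Weight on solar radio burst=true, given the evidence: 0.966418·0.04 = 0.038657
The normalizing constant is 0.940876·0.96 + 0.966418·0.04 = 0.941898
Posterior = 0.038657 / 0.941898 ≈ 0.041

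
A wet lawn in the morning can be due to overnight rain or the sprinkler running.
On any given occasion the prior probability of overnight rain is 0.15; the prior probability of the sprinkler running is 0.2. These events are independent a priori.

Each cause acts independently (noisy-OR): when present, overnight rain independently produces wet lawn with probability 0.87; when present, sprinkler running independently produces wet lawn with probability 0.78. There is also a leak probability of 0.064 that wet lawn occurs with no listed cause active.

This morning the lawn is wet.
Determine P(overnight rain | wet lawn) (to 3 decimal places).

Under noisy-OR, P(wet lawn | causes) = 1 − (1−0.064)·∏(1−qᵢ) over the active causes.
P(wet lawn) = 0.064*0.85*0.8 + 0.79408*0.85*0.2 + 0.87832*0.15*0.8 + 0.97323*0.15*0.2 = 0.043520 + 0.134994 + 0.105398 + 0.029197 = 0.313109
The overnight rain-present share is 0.105398 + 0.029197 = 0.134595.
So P(overnight rain | wet lawn) = 0.134595/0.313109 ≈ 0.430.

P(overnight rain | wet lawn) ≈ 0.430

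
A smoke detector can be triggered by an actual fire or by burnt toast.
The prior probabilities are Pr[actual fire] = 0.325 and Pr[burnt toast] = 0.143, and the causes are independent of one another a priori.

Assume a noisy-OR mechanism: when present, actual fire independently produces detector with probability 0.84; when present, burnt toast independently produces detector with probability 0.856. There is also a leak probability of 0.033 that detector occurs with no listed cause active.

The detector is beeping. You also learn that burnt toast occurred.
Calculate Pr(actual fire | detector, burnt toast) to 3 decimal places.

Under noisy-OR, P(detector | causes) = 1 − (1−0.033)·∏(1−qᵢ) over the active causes.
Weight on actual fire=true, given the evidence: 0.97772×0.325 = 0.317759
Denominator P(detector | burnt toast): 0.860752×0.675 + 0.97772×0.325 = 0.898767
P(actual fire | detector, burnt toast) = 0.317759/0.898767 ≈ 0.354

Pr(actual fire | detector, burnt toast) ≈ 0.354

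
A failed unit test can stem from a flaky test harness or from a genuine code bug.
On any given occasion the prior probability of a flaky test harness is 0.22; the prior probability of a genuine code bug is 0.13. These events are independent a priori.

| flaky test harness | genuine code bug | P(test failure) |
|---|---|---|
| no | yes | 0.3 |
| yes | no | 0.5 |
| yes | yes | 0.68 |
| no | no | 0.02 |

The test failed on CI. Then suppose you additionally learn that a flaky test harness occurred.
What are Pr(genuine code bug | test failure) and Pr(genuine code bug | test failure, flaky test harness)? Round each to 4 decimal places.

Pr(genuine code bug | test failure) ≈ 0.3134; Pr(genuine code bug | test failure, flaky test harness) ≈ 0.1689

Numerator (weight on configurations with genuine code bug): 0.030420 + 0.019448 = 0.049868
Denominator P(test failure): 0.02*0.78*0.87 + 0.3*0.78*0.13 + 0.5*0.22*0.87 + 0.68*0.22*0.13 = 0.159140
P(genuine code bug | test failure) = 0.049868/0.159140 ≈ 0.3134

Now condition on the additional information:
Enumerate both values of genuine code bug and weight by the priors:
  P(test failure | flaky test harness) = 0.5×0.87 + 0.68×0.13
        = 0.435000 + 0.088400 = 0.523400
Keeping only the genuine code bug-present terms gives 0.088400, so
  P(genuine code bug | test failure, flaky test harness) = 0.088400 / 0.523400 ≈ 0.1689
The drop from 0.3134 to 0.1689 is the explaining-away (discounting) effect.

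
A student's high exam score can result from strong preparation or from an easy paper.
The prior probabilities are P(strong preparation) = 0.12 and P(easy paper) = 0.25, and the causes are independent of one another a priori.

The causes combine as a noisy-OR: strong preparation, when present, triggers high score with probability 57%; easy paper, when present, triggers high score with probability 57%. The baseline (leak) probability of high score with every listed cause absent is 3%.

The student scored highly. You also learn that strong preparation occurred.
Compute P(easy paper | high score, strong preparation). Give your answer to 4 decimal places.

Under noisy-OR, P(high score | causes) = 1 − (1−0.03)·∏(1−qᵢ) over the active causes.
P(high score | strong preparation) = 0.5829*0.75 + 0.820647*0.25 = 0.437175 + 0.205162 = 0.642337
The easy paper-present share is 0.820647*0.25 = 0.205162.
Hence the posterior is 0.205162/0.642337 ≈ 0.3194.

P(easy paper | high score, strong preparation) ≈ 0.3194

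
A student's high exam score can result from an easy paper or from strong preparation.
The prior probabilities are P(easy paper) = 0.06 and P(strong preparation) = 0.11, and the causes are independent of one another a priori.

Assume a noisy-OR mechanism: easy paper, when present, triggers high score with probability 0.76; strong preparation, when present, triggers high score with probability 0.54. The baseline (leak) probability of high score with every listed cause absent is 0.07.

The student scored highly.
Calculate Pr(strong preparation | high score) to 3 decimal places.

Pr(strong preparation | high score) ≈ 0.394

Under noisy-OR, P(high score | causes) = 1 − (1−0.07)·∏(1−qᵢ) over the active causes.
P(high score) = 0.07×0.94×0.89 + 0.5722×0.94×0.11 + 0.7768×0.06×0.89 + 0.897328×0.06×0.11 = 0.058562 + 0.059165 + 0.041481 + 0.005922 = 0.165130
The strong preparation-present share is 0.059165 + 0.005922 = 0.065087.
So P(strong preparation | high score) = 0.065087/0.165130 ≈ 0.394.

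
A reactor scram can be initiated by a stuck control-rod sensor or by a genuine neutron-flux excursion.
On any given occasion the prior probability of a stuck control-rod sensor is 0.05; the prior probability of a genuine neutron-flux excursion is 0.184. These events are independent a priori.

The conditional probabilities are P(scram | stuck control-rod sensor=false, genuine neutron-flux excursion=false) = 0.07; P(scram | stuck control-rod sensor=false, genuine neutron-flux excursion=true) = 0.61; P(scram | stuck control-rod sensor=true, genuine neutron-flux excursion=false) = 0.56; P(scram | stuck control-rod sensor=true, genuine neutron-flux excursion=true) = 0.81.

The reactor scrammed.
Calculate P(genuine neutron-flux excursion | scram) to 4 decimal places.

P(genuine neutron-flux excursion | scram) ≈ 0.5967

Numerator (weight on configurations with genuine neutron-flux excursion): 0.106628 + 0.007452 = 0.114080
The normalizing constant is 0.07×0.95×0.816 + 0.61×0.95×0.184 + 0.56×0.05×0.816 + 0.81×0.05×0.184 = 0.191192
Posterior = 0.114080 / 0.191192 ≈ 0.5967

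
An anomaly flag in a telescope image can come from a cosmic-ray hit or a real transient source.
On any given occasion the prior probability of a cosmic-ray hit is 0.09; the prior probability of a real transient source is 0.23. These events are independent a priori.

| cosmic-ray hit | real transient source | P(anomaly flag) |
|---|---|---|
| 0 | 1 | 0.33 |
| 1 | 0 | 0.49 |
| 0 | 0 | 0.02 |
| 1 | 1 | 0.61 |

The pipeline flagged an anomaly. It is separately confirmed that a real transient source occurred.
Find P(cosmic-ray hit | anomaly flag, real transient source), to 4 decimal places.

P(cosmic-ray hit | anomaly flag, real transient source) ≈ 0.1546

P(anomaly flag | real transient source) = 0.33*0.91 + 0.61*0.09 = 0.300300 + 0.054900 = 0.355200
Restricting to configurations with cosmic-ray hit present: 0.61*0.09 = 0.054900.
So P(cosmic-ray hit | anomaly flag, real transient source) = 0.054900/0.355200 ≈ 0.1546.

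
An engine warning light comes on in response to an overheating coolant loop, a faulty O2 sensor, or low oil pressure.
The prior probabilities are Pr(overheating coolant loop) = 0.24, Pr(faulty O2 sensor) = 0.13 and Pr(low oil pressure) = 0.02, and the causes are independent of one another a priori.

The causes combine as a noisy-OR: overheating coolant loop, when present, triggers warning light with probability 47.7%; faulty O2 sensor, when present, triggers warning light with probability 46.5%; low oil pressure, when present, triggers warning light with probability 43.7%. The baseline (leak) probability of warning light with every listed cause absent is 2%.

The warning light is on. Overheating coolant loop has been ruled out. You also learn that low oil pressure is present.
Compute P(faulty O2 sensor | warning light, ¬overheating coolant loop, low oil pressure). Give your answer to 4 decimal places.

P(faulty O2 sensor | warning light, ¬overheating coolant loop, low oil pressure) ≈ 0.1902

Under noisy-OR, P(warning light | causes) = 1 − (1−0.02)·∏(1−qᵢ) over the active causes.
Numerator (weight on configurations with faulty O2 sensor): 0.704819·0.13 = 0.091626
Denominator P(warning light | ¬overheating coolant loop, low oil pressure): 0.44826·0.87 + 0.704819·0.13 = 0.481612
Posterior = 0.091626 / 0.481612 ≈ 0.1902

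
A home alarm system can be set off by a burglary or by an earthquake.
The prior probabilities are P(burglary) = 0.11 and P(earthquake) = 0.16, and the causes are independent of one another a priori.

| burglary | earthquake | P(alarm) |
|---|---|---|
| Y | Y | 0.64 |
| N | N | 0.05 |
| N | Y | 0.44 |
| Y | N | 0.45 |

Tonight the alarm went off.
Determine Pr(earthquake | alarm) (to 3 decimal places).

Pr(earthquake | alarm) ≈ 0.484

Numerator (weight on configurations with earthquake): 0.062656 + 0.011264 = 0.073920
Denominator P(alarm): 0.05×0.89×0.84 + 0.44×0.89×0.16 + 0.45×0.11×0.84 + 0.64×0.11×0.16 = 0.152880
Posterior = 0.073920 / 0.152880 ≈ 0.484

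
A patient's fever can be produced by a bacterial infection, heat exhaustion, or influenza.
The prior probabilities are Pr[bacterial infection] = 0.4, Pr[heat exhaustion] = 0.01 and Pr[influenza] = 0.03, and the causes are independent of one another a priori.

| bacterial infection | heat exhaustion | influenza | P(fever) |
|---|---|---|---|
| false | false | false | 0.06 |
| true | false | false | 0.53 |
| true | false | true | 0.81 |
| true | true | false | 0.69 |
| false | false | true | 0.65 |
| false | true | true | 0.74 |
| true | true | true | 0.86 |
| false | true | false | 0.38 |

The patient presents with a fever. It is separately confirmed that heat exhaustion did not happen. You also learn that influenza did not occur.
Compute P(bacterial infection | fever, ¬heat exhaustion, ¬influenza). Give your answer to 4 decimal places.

P(bacterial infection | fever, ¬heat exhaustion, ¬influenza) ≈ 0.8548

By total probability over both values of bacterial infection:
  P(fever | ¬heat exhaustion, ¬influenza) = 0.06*0.6 + 0.53*0.4
        = 0.036000 + 0.212000 = 0.248000
The terms with bacterial infection present sum to 0.212000, so
  P(bacterial infection | fever, ¬heat exhaustion, ¬influenza) = 0.212000 / 0.248000 ≈ 0.8548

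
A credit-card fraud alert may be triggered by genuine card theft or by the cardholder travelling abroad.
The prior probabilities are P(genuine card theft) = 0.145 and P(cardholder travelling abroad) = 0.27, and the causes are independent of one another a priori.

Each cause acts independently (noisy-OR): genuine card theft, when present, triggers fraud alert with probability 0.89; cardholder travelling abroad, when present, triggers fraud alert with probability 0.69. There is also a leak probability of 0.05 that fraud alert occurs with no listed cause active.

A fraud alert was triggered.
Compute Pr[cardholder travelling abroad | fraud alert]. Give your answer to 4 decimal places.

Under noisy-OR, P(fraud alert | causes) = 1 − (1−0.05)·∏(1−qᵢ) over the active causes.
Enumerate the 4 (genuine card theft, cardholder travelling abroad) configurations and weight by the priors:
  P(fraud alert) = 0.05*0.855*0.73 + 0.7055*0.855*0.27 + 0.8955*0.145*0.73 + 0.967605*0.145*0.27
        = 0.031208 + 0.162865 + 0.094789 + 0.037882 = 0.326744
Keeping only the cardholder travelling abroad-present terms gives 0.200747, so
  P(cardholder travelling abroad | fraud alert) = 0.200747 / 0.326744 ≈ 0.6144

Pr[cardholder travelling abroad | fraud alert] ≈ 0.6144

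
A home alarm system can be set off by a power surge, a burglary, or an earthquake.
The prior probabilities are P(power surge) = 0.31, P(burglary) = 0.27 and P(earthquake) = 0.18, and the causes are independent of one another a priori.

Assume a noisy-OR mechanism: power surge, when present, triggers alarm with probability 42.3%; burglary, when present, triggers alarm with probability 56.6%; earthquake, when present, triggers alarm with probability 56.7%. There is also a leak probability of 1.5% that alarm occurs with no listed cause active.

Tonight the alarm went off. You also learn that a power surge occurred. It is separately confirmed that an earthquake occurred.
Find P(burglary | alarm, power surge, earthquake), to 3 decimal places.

P(burglary | alarm, power surge, earthquake) ≈ 0.305

Under noisy-OR, P(alarm | causes) = 1 − (1−0.015)·∏(1−qᵢ) over the active causes.
P(alarm | power surge, earthquake) = 0.753907*0.73 + 0.893195*0.27 = 0.550352 + 0.241163 = 0.791515
Restricting to configurations with burglary present: 0.893195*0.27 = 0.241163.
Hence the posterior is 0.241163/0.791515 ≈ 0.305.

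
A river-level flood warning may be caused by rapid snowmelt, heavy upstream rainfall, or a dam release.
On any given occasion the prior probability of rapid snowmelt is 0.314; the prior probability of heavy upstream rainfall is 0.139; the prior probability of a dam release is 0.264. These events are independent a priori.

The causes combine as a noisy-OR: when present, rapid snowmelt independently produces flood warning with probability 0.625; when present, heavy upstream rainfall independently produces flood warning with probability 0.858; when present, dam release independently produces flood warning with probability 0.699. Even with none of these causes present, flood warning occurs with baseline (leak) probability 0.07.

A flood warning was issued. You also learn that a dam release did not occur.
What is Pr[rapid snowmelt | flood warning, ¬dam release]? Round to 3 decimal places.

Under noisy-OR, P(flood warning | causes) = 1 − (1−0.07)·∏(1−qᵢ) over the active causes.
P(flood warning | ¬dam release) = 0.07·0.686·0.861 + 0.86794·0.686·0.139 + 0.65125·0.314·0.861 + 0.950477·0.314·0.139 = 0.041345 + 0.082762 + 0.176068 + 0.041485 = 0.341660
Restricting to configurations with rapid snowmelt present: 0.176068 + 0.041485 = 0.217553.
Hence the posterior is 0.217553/0.341660 ≈ 0.637.

Pr[rapid snowmelt | flood warning, ¬dam release] ≈ 0.637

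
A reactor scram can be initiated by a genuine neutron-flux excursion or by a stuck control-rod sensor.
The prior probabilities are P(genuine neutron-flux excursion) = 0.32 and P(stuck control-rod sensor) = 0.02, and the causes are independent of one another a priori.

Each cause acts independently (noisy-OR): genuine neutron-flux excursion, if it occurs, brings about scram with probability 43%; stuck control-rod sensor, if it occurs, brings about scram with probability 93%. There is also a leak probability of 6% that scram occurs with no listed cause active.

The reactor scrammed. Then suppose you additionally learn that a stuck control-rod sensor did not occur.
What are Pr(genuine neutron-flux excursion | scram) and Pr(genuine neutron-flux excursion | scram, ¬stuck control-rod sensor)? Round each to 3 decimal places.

Under noisy-OR, P(scram | causes) = 1 − (1−0.06)·∏(1−qᵢ) over the active causes.
For the numerator, keep only genuine neutron-flux excursion=true terms: 0.145573 + 0.006160 = 0.151733
Denominator P(scram): 0.06×0.68×0.98 + 0.9342×0.68×0.02 + 0.4642×0.32×0.98 + 0.962494×0.32×0.02 = 0.204422
Posterior = 0.151733 / 0.204422 ≈ 0.742

Now also conditioning on stuck control-rod sensor≠true:
Sum P(scram|·) weighted by the priors over both values of genuine neutron-flux excursion:
  P(scram | ¬stuck control-rod sensor) = 0.06·0.68 + 0.4642·0.32
        = 0.040800 + 0.148544 = 0.189344
Configurations with genuine neutron-flux excursion contribute 0.148544, so
  P(genuine neutron-flux excursion | scram, ¬stuck control-rod sensor) = 0.148544 / 0.189344 ≈ 0.785

Pr(genuine neutron-flux excursion | scram) ≈ 0.742; Pr(genuine neutron-flux excursion | scram, ¬stuck control-rod sensor) ≈ 0.785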